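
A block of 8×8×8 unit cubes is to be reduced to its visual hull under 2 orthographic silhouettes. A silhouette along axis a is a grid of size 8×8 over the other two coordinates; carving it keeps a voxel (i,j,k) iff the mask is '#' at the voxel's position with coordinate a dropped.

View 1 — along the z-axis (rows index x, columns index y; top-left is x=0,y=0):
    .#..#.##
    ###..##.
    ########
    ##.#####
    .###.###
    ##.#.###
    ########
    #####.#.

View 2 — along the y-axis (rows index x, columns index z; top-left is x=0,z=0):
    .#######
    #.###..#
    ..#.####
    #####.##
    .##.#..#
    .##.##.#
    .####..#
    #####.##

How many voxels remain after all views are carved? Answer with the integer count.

start: 8×8×8 = 512 voxels
V1 z: intersect with XY mask (50 set) -- 400 left
V2 y: intersect with XZ mask (45 set) -- 278 left

voxel count = 278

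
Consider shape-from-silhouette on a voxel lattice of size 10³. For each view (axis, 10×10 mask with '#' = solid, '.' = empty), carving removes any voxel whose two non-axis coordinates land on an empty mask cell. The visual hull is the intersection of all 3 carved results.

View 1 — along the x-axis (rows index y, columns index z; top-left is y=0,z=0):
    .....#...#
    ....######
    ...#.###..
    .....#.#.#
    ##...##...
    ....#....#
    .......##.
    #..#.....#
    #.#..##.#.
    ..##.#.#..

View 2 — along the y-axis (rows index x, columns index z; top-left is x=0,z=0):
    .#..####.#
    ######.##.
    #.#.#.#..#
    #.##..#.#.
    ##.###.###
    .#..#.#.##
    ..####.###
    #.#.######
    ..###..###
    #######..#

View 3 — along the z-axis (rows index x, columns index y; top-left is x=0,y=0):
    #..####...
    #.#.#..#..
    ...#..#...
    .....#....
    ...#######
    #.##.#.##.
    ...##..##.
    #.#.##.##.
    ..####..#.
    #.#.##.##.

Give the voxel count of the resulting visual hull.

100 voxels

initial block: 10^3 = 1000
step 1: project along x, AND mask (35/100) → |grid| = 350
step 2: project along y, AND mask (66/100) → |grid| = 230
step 3: project along z, AND mask (46/100) → |grid| = 100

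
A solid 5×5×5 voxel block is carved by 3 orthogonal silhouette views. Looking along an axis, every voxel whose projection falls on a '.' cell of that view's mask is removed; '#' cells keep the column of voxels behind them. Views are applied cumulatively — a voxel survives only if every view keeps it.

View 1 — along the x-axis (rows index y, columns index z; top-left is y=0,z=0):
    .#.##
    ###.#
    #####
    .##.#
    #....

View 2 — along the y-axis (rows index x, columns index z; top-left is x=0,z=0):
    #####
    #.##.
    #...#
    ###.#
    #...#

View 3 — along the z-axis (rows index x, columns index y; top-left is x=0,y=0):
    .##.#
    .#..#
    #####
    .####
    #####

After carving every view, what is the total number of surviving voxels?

39 voxels

initial block: 5^3 = 125
after view 1 [x-axis, 16 of 25 cells solid] → remaining = 80
after view 2 [y-axis, 16 of 25 cells solid] → remaining = 52
after view 3 [z-axis, 19 of 25 cells solid] → remaining = 39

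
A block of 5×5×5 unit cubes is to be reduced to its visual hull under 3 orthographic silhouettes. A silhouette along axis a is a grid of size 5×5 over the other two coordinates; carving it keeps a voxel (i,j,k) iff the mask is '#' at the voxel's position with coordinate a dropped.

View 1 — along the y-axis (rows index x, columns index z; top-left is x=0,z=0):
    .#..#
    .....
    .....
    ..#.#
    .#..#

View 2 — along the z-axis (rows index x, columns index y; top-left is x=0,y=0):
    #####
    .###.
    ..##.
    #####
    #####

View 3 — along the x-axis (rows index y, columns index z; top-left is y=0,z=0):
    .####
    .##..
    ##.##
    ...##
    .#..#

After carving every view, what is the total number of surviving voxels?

voxel count = 22

initial block: 5^3 = 125
carve view 1 (along y, XZ-mask fill 6/25): 30 voxels remain
carve view 2 (along z, XY-mask fill 20/25): 30 voxels remain
carve view 3 (along x, YZ-mask fill 14/25): 22 voxels remain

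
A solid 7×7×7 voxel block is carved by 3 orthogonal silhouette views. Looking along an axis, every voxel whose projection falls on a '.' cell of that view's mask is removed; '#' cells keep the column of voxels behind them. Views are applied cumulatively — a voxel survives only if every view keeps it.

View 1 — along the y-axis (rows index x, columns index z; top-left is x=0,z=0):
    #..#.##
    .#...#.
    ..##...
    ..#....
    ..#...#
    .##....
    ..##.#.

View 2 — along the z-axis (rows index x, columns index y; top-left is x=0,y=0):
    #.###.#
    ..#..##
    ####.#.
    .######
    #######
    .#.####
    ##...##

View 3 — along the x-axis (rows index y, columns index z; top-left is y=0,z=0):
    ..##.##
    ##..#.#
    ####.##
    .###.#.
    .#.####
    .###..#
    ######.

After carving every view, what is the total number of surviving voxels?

full grid |V| = 343
V1 y: intersect with XZ mask (16 set) -- 112 left
V2 z: intersect with XY mask (35 set) -- 78 left
V3 x: intersect with YZ mask (33 set) -- 58 left

58 voxels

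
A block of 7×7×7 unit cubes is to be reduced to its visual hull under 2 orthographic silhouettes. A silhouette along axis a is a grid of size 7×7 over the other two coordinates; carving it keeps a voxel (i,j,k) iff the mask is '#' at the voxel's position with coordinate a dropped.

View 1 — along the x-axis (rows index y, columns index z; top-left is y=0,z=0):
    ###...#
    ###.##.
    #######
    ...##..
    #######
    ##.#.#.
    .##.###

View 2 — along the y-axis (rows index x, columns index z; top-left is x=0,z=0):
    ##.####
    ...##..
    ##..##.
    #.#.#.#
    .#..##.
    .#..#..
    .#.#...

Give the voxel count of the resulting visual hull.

full grid |V| = 343
[1] x-view keeps 34 columns → grid now 238
[2] y-view keeps 23 columns → grid now 115

remaining voxels: 115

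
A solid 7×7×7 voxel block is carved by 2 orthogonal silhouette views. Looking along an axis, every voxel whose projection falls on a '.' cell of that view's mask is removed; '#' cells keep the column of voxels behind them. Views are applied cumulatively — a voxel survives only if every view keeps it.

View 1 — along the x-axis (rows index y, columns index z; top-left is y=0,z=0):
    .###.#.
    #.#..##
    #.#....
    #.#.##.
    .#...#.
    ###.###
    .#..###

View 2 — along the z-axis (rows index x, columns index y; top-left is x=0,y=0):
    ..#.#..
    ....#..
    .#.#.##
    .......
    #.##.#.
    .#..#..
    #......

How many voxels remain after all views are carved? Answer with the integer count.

before carving: 343 voxels (7×7×7)
after view 1 [x-axis, 26 of 49 cells solid] → remaining = 182
after view 2 [z-axis, 14 of 49 cells solid] → remaining = 50

|visual hull| = 50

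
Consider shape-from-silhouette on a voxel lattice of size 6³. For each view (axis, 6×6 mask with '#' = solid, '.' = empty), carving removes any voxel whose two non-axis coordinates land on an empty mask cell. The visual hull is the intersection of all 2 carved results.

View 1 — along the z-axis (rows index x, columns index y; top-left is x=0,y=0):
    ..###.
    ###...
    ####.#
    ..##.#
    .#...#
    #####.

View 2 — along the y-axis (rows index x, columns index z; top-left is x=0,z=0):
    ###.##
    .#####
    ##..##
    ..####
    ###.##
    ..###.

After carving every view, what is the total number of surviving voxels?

remaining voxels: 87

before carving: 216 voxels (6×6×6)
carve view 1 (along z, XY-mask fill 21/36): 126 voxels remain
carve view 2 (along y, XZ-mask fill 26/36): 87 voxels remain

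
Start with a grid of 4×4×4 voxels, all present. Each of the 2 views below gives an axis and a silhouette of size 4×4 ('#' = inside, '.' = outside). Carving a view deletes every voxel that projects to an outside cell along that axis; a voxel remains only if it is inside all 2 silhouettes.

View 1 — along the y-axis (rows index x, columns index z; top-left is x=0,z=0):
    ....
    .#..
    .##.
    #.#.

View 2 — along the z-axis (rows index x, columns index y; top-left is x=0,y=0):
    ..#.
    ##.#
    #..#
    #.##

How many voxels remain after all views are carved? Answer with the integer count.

full grid |V| = 64
step 1: project along y, AND mask (5/16) → |grid| = 20
step 2: project along z, AND mask (9/16) → |grid| = 13

remaining voxels: 13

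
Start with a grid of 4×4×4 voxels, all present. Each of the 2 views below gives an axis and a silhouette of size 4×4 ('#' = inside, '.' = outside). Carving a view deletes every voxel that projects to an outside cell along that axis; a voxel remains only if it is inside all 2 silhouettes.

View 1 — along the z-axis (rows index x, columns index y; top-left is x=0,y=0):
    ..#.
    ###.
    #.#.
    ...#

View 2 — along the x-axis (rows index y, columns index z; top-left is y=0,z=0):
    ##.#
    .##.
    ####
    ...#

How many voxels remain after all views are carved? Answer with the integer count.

voxel count = 21

initial block: 4^3 = 64
  1. axis=2 (XY plane), |mask|=7  ⇒  voxels=28
  2. axis=0 (YZ plane), |mask|=10  ⇒  voxels=21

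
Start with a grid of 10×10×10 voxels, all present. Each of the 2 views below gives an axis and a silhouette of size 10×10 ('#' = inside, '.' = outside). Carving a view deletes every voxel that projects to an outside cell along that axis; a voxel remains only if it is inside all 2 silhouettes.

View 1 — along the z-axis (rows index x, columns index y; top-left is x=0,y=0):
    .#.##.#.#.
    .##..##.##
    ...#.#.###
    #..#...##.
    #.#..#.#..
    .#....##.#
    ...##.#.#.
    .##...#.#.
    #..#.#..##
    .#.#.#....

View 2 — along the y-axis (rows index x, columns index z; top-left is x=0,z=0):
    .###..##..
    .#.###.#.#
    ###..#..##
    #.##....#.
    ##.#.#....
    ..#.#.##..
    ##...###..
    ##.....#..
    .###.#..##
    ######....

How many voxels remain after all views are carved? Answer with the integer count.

initial block: 10^3 = 1000
[1] z-view keeps 44 columns → grid now 440
[2] y-view keeps 49 columns → grid now 219

219 voxels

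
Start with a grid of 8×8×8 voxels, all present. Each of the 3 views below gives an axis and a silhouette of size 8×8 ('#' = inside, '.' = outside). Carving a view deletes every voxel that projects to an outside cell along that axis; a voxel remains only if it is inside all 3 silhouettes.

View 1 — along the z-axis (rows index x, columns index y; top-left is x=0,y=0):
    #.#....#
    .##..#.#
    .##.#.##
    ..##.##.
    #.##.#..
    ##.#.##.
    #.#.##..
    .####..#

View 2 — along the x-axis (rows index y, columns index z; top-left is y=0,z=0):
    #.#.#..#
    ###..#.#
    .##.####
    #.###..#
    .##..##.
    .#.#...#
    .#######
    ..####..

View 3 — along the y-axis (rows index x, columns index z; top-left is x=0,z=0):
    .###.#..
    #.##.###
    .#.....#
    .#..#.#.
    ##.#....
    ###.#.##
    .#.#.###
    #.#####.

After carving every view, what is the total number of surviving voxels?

full grid |V| = 512
step 1: project along z, AND mask (34/64) → |grid| = 272
step 2: project along x, AND mask (38/64) → |grid| = 162
step 3: project along y, AND mask (35/64) → |grid| = 89

89 voxels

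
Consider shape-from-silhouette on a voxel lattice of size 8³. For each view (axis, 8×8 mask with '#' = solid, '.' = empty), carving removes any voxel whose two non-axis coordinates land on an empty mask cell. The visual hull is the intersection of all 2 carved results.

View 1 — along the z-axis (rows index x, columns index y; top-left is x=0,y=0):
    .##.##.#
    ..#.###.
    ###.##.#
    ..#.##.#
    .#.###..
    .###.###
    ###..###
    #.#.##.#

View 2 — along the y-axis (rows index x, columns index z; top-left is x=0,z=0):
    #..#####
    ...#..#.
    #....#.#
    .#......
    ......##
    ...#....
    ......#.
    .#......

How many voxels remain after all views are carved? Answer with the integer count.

|visual hull| = 85

full grid |V| = 512
step 1: project along z, AND mask (40/64) → |grid| = 320
step 2: project along y, AND mask (17/64) → |grid| = 85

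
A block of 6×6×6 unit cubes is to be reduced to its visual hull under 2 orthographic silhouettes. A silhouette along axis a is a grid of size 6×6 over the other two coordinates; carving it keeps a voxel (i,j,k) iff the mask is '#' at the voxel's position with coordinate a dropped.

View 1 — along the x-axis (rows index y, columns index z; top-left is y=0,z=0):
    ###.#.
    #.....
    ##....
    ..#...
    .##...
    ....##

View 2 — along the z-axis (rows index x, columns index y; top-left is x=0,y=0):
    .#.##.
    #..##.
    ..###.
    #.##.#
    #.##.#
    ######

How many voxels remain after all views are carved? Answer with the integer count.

remaining voxels: 46

initial block: 6^3 = 216
after view 1 [x-axis, 12 of 36 cells solid] → remaining = 72
after view 2 [z-axis, 23 of 36 cells solid] → remaining = 46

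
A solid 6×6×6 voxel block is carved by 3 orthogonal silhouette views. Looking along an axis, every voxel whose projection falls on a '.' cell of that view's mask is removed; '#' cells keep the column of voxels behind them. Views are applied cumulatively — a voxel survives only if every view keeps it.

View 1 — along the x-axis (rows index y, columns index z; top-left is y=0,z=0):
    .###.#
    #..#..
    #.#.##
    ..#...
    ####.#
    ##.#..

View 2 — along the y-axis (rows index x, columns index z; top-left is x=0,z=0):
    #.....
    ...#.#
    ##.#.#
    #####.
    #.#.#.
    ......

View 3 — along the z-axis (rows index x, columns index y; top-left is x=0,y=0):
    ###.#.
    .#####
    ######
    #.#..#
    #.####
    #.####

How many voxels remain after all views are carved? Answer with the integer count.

voxel count = 39

before carving: 216 voxels (6×6×6)
V1 x: intersect with YZ mask (19 set) -- 114 left
V2 y: intersect with XZ mask (15 set) -- 50 left
V3 z: intersect with XY mask (28 set) -- 39 left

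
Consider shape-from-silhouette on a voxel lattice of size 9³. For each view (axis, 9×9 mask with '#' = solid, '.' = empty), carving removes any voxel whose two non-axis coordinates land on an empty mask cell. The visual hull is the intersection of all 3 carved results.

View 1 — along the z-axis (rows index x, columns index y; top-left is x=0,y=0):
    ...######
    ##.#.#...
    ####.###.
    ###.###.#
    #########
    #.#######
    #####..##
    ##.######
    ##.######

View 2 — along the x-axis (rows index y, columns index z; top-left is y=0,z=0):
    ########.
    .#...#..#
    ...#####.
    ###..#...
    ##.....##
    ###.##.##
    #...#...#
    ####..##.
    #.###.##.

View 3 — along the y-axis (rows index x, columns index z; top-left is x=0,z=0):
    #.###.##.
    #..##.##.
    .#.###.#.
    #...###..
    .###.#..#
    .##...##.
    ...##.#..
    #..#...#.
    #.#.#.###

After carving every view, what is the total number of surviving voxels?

|visual hull| = 166

start: 9×9×9 = 729 voxels
V1 z: intersect with XY mask (64 set) -- 576 left
V2 x: intersect with YZ mask (46 set) -- 331 left
V3 y: intersect with XZ mask (41 set) -- 166 left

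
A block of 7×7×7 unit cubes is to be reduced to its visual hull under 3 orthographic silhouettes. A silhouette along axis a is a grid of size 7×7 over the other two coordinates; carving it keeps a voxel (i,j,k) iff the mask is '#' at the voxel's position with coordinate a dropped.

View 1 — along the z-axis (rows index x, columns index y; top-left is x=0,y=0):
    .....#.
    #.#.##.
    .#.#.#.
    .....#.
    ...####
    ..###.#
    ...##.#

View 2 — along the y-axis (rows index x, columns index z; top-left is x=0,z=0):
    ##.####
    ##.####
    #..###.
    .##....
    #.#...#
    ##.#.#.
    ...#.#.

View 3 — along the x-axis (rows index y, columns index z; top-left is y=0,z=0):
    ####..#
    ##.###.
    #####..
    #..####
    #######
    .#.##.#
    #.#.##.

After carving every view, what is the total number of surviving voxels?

58 voxels

before carving: 343 voxels (7×7×7)
carve view 1 (along z, XY-mask fill 20/49): 140 voxels remain
carve view 2 (along y, XZ-mask fill 27/49): 78 voxels remain
carve view 3 (along x, YZ-mask fill 35/49): 58 voxels remain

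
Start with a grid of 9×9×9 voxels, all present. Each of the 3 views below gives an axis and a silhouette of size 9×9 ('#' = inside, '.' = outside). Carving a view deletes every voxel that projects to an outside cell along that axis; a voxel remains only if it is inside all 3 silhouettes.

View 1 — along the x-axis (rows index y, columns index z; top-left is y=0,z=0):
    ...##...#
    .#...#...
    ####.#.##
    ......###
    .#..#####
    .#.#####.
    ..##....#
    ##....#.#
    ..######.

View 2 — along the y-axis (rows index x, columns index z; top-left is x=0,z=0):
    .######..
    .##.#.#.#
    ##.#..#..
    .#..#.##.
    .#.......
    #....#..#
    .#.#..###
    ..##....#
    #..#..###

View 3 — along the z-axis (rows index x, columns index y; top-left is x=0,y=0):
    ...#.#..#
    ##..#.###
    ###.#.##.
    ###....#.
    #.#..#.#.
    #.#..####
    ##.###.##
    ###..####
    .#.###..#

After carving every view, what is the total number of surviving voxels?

99 voxels

initial block: 9^3 = 729
carve view 1 (along x, YZ-mask fill 40/81): 360 voxels remain
carve view 2 (along y, XZ-mask fill 36/81): 167 voxels remain
carve view 3 (along z, XY-mask fill 48/81): 99 voxels remain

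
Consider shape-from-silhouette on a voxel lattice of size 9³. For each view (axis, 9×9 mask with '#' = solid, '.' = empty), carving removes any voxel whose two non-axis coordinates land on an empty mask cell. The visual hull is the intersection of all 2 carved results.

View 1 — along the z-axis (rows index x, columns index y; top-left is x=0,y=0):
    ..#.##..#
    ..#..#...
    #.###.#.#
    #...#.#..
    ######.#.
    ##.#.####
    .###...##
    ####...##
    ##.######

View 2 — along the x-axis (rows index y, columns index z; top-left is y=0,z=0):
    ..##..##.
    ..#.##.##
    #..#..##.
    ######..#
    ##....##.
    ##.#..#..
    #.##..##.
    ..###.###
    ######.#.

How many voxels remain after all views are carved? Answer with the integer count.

before carving: 729 voxels (9×9×9)
after view 1 [z-axis, 48 of 81 cells solid] → remaining = 432
after view 2 [x-axis, 46 of 81 cells solid] → remaining = 247

voxel count = 247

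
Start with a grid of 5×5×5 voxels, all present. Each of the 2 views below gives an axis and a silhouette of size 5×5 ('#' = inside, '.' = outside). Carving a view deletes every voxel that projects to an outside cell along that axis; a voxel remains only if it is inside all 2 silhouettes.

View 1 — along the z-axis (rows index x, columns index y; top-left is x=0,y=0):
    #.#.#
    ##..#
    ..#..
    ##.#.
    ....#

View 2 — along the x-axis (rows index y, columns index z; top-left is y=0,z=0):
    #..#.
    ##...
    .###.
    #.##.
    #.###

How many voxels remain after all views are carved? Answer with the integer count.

|visual hull| = 31

start: 5×5×5 = 125 voxels
V1 z: intersect with XY mask (11 set) -- 55 left
V2 x: intersect with YZ mask (14 set) -- 31 left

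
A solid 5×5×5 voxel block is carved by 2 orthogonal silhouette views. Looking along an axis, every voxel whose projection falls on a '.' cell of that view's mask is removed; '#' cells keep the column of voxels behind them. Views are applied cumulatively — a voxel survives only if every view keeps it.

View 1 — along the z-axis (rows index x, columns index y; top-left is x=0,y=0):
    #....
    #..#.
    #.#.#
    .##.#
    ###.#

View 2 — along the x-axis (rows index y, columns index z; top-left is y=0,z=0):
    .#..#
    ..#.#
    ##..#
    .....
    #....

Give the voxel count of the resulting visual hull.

full grid |V| = 125
  1. axis=2 (XY plane), |mask|=13  ⇒  voxels=65
  2. axis=0 (YZ plane), |mask|=8  ⇒  voxels=24

remaining voxels: 24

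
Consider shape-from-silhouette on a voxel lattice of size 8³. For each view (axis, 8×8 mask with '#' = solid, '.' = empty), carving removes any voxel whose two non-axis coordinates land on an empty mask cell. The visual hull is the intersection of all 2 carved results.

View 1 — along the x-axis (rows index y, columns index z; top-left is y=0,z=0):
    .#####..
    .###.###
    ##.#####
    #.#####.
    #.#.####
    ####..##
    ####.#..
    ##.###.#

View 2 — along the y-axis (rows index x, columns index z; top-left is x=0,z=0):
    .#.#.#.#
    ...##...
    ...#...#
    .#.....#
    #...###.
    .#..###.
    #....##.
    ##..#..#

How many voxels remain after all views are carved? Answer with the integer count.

voxel count = 146

start: 8×8×8 = 512 voxels
step 1: project along x, AND mask (47/64) → |grid| = 376
step 2: project along y, AND mask (25/64) → |grid| = 146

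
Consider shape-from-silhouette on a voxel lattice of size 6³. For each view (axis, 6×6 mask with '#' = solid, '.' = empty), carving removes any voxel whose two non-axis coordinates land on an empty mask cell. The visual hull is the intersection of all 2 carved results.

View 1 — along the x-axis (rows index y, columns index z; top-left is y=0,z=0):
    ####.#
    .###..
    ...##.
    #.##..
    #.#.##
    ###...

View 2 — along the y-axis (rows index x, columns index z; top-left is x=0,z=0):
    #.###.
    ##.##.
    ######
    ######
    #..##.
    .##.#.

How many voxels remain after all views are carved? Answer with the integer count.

remaining voxels: 88

before carving: 216 voxels (6×6×6)
after view 1 [x-axis, 20 of 36 cells solid] → remaining = 120
after view 2 [y-axis, 26 of 36 cells solid] → remaining = 88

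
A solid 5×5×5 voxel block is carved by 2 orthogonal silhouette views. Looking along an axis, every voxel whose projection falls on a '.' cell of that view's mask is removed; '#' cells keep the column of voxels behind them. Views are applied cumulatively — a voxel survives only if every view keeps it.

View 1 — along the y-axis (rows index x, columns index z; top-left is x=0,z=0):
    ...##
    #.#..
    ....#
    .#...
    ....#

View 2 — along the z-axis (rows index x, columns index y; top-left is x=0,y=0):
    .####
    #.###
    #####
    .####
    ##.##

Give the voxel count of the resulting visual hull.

before carving: 125 voxels (5×5×5)
V1 y: intersect with XZ mask (7 set) -- 35 left
V2 z: intersect with XY mask (21 set) -- 29 left

voxel count = 29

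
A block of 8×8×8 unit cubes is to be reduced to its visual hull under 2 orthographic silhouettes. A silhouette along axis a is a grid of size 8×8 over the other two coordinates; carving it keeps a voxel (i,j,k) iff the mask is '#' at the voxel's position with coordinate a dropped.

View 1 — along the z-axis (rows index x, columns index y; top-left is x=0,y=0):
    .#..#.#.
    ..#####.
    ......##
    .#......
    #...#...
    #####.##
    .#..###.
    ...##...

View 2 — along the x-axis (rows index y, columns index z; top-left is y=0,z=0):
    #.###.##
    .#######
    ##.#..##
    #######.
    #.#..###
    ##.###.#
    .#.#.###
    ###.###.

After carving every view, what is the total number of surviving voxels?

start: 8×8×8 = 512 voxels
V1 z: intersect with XY mask (26 set) -- 208 left
V2 x: intersect with YZ mask (47 set) -- 150 left

150 voxels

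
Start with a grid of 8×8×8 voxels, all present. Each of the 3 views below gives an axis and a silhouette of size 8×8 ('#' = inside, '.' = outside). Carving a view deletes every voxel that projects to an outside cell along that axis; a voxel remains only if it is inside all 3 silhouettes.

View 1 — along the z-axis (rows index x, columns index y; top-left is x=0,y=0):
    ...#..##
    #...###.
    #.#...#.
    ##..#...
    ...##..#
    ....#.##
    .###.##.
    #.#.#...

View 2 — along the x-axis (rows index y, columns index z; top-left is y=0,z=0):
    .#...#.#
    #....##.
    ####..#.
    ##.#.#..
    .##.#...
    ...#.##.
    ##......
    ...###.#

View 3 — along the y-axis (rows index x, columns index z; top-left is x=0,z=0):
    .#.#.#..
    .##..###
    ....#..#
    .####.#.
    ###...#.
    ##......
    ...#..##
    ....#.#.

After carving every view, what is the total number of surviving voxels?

start: 8×8×8 = 512 voxels
carve view 1 (along z, XY-mask fill 27/64): 216 voxels remain
carve view 2 (along x, YZ-mask fill 27/64): 88 voxels remain
carve view 3 (along y, XZ-mask fill 26/64): 35 voxels remain

35 voxels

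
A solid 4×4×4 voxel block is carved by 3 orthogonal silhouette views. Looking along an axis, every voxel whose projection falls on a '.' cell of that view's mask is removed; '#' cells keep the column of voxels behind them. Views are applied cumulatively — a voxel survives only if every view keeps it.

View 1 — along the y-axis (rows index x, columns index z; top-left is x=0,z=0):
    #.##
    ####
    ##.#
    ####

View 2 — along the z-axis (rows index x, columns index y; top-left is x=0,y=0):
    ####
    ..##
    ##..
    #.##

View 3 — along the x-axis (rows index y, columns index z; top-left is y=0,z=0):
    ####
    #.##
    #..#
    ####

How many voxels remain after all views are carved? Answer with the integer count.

voxel count = 32

before carving: 64 voxels (4×4×4)
carve view 1 (along y, XZ-mask fill 14/16): 56 voxels remain
carve view 2 (along z, XY-mask fill 11/16): 38 voxels remain
carve view 3 (along x, YZ-mask fill 13/16): 32 voxels remain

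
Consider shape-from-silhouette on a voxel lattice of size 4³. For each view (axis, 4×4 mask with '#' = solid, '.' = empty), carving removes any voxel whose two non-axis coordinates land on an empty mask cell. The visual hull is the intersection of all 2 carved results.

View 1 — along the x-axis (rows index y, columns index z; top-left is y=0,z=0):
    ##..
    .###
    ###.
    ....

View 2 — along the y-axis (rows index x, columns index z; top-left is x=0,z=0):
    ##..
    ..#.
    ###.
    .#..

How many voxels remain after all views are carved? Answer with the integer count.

|visual hull| = 17

full grid |V| = 64
carve view 1 (along x, YZ-mask fill 8/16): 32 voxels remain
carve view 2 (along y, XZ-mask fill 7/16): 17 voxels remain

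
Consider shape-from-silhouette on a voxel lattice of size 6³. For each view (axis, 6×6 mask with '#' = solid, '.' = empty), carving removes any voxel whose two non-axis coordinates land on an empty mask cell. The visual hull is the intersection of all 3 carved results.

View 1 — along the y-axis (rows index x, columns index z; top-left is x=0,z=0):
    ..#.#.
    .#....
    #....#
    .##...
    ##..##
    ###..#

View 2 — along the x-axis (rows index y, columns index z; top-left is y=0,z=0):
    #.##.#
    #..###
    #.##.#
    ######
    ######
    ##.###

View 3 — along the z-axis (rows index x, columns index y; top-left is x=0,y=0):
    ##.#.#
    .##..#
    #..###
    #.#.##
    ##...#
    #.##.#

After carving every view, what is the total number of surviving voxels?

start: 6×6×6 = 216 voxels
V1 y: intersect with XZ mask (15 set) -- 90 left
V2 x: intersect with YZ mask (29 set) -- 68 left
V3 z: intersect with XY mask (22 set) -- 41 left

|visual hull| = 41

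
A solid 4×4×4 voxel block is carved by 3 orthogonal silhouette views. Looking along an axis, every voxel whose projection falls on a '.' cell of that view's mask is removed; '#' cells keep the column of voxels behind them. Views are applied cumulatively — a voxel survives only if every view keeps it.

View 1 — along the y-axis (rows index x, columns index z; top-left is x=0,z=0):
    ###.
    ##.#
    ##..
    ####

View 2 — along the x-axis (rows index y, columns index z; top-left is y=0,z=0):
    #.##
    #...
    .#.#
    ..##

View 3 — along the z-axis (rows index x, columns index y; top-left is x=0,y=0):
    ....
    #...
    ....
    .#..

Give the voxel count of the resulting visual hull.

full grid |V| = 64
after view 1 [y-axis, 12 of 16 cells solid] → remaining = 48
after view 2 [x-axis, 8 of 16 cells solid] → remaining = 22
after view 3 [z-axis, 2 of 16 cells solid] → remaining = 3

3 voxels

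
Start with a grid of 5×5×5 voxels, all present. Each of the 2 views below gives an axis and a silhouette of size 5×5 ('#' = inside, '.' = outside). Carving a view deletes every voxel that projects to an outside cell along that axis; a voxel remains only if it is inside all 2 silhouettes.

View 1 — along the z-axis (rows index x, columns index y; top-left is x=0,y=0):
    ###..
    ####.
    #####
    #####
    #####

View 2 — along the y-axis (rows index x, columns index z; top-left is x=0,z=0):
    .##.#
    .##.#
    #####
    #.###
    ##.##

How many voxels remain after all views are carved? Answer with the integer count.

remaining voxels: 86

full grid |V| = 125
V1 z: intersect with XY mask (22 set) -- 110 left
V2 y: intersect with XZ mask (19 set) -- 86 left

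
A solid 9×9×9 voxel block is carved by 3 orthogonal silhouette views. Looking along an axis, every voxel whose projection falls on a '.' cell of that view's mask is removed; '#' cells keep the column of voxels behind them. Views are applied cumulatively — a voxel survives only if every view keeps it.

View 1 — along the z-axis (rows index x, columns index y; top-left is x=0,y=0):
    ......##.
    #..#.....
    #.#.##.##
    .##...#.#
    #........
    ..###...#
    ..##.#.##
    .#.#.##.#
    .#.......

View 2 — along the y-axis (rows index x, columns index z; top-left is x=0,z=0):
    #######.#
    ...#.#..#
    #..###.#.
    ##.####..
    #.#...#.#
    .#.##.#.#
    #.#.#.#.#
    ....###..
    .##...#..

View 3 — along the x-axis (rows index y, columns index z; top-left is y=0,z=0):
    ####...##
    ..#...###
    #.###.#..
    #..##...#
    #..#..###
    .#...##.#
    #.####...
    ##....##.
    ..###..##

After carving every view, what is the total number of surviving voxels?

voxel count = 76

start: 9×9×9 = 729 voxels
step 1: project along z, AND mask (30/81) → |grid| = 270
step 2: project along y, AND mask (42/81) → |grid| = 143
step 3: project along x, AND mask (42/81) → |grid| = 76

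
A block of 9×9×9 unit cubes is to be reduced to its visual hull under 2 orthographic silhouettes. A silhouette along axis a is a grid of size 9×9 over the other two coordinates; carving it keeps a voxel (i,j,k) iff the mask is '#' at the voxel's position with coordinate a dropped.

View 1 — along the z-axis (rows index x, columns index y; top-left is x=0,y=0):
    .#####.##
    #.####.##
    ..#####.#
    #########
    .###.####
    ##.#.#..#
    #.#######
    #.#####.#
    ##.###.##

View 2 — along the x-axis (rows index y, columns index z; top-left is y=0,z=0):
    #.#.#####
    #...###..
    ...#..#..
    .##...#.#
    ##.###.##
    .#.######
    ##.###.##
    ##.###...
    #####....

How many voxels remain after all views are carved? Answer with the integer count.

full grid |V| = 729
V1 z: intersect with XY mask (63 set) -- 567 left
V2 x: intersect with YZ mask (48 set) -- 334 left

|visual hull| = 334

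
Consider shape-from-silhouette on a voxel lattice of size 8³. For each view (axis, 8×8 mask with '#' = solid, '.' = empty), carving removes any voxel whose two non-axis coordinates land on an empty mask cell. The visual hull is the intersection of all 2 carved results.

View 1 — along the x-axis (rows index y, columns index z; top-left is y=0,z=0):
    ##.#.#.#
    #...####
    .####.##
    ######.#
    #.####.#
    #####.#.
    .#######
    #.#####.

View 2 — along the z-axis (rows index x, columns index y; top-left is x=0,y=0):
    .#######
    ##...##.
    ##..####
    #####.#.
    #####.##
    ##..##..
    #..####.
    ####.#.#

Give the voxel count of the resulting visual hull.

full grid |V| = 512
carve view 1 (along x, YZ-mask fill 48/64): 384 voxels remain
carve view 2 (along z, XY-mask fill 45/64): 267 voxels remain

voxel count = 267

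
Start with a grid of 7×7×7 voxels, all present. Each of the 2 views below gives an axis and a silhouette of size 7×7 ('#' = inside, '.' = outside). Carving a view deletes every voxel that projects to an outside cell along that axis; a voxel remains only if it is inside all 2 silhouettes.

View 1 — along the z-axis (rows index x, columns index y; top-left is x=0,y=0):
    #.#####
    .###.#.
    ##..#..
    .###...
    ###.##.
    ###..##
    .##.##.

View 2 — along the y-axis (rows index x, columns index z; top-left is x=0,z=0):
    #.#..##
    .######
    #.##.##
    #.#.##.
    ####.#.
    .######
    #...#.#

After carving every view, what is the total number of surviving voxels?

before carving: 343 voxels (7×7×7)
step 1: project along z, AND mask (30/49) → |grid| = 210
step 2: project along y, AND mask (33/49) → |grid| = 142

142 voxels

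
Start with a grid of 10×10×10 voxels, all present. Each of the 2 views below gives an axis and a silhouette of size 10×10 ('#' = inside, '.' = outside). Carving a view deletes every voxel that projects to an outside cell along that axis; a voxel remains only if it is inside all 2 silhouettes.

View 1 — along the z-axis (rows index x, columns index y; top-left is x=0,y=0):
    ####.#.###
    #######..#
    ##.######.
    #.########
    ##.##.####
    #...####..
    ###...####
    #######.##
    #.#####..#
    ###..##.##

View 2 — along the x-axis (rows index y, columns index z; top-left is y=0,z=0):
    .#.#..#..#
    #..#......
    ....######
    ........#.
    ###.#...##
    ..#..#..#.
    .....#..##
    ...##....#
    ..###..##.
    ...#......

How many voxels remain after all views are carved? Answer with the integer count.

remaining voxels: 257

initial block: 10^3 = 1000
  1. axis=2 (XY plane), |mask|=76  ⇒  voxels=760
  2. axis=0 (YZ plane), |mask|=34  ⇒  voxels=257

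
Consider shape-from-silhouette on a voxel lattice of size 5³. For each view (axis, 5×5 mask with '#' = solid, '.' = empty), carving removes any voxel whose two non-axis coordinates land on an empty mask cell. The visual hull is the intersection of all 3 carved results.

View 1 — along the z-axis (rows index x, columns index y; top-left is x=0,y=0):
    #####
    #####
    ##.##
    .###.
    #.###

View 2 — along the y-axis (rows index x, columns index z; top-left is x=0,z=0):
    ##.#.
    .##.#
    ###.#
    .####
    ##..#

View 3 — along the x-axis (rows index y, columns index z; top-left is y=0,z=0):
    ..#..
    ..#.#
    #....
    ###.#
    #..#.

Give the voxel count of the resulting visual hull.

full grid |V| = 125
after view 1 [z-axis, 21 of 25 cells solid] → remaining = 105
after view 2 [y-axis, 17 of 25 cells solid] → remaining = 70
after view 3 [x-axis, 10 of 25 cells solid] → remaining = 29

|visual hull| = 29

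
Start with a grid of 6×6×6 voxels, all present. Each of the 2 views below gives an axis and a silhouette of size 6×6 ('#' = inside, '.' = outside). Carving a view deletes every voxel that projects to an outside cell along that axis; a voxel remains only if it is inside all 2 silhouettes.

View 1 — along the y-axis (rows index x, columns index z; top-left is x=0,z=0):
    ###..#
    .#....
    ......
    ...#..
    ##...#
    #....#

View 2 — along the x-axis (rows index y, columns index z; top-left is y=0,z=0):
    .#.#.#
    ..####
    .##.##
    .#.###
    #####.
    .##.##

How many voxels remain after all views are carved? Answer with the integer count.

41 voxels

start: 6×6×6 = 216 voxels
  1. axis=1 (XZ plane), |mask|=11  ⇒  voxels=66
  2. axis=0 (YZ plane), |mask|=24  ⇒  voxels=41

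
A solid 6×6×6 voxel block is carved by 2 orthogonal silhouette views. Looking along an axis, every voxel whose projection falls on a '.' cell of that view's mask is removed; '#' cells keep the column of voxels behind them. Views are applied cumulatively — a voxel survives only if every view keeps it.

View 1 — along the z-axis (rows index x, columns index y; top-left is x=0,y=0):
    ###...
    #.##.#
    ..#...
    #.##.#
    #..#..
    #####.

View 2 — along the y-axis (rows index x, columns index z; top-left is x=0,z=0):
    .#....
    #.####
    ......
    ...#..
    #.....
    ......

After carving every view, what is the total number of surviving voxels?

29 voxels

full grid |V| = 216
V1 z: intersect with XY mask (19 set) -- 114 left
V2 y: intersect with XZ mask (8 set) -- 29 left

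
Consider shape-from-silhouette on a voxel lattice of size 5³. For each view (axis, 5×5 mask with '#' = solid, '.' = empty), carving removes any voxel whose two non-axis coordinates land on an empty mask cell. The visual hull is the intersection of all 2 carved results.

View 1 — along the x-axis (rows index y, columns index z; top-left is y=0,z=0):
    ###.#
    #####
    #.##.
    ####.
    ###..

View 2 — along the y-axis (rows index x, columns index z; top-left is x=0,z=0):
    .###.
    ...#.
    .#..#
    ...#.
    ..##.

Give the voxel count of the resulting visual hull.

before carving: 125 voxels (5×5×5)
V1 x: intersect with YZ mask (19 set) -- 95 left
V2 y: intersect with XZ mask (9 set) -- 32 left

voxel count = 32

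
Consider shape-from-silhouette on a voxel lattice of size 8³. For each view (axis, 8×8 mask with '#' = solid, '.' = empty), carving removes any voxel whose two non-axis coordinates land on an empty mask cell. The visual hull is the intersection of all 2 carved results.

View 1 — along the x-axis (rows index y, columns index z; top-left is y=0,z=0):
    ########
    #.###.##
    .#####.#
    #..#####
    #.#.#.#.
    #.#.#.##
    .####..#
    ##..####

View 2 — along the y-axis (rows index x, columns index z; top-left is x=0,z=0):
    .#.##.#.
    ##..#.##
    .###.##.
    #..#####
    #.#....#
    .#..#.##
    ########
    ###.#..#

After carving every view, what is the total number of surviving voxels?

remaining voxels: 236

before carving: 512 voxels (8×8×8)
V1 x: intersect with YZ mask (46 set) -- 368 left
V2 y: intersect with XZ mask (40 set) -- 236 left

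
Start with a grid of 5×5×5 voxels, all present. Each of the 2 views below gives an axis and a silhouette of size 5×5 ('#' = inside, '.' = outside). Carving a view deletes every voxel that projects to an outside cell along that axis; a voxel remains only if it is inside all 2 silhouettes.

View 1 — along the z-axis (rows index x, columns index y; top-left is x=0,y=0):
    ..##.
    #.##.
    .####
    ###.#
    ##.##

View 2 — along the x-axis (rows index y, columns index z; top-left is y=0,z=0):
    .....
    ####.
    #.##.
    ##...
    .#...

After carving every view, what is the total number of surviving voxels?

full grid |V| = 125
  1. axis=2 (XY plane), |mask|=17  ⇒  voxels=85
  2. axis=0 (YZ plane), |mask|=10  ⇒  voxels=35

remaining voxels: 35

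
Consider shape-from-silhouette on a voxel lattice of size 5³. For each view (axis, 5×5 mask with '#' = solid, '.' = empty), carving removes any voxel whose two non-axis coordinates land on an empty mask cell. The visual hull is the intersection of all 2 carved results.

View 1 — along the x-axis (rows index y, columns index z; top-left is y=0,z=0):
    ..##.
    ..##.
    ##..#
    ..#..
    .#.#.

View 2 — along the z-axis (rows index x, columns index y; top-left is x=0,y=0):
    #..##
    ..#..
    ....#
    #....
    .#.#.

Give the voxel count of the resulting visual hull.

before carving: 125 voxels (5×5×5)
  1. axis=0 (YZ plane), |mask|=10  ⇒  voxels=50
  2. axis=2 (XY plane), |mask|=8  ⇒  voxels=15

|visual hull| = 15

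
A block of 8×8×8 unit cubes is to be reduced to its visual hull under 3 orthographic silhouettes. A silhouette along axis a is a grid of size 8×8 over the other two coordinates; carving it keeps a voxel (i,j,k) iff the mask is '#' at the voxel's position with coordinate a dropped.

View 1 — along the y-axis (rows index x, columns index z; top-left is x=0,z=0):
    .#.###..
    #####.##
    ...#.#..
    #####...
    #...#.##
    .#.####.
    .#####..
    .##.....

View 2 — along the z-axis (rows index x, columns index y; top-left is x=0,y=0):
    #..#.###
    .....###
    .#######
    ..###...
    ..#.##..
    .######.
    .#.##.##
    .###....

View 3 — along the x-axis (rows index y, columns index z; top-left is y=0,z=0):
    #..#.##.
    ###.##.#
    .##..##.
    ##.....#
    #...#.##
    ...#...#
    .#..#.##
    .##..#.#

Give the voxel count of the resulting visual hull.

remaining voxels: 62

before carving: 512 voxels (8×8×8)
  1. axis=1 (XZ plane), |mask|=34  ⇒  voxels=272
  2. axis=2 (XY plane), |mask|=35  ⇒  voxels=143
  3. axis=0 (YZ plane), |mask|=31  ⇒  voxels=62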